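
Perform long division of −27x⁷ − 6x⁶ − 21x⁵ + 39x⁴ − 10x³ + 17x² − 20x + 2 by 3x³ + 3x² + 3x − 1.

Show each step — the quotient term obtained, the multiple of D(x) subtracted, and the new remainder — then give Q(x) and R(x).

Step 1: lead(−27x⁷ − 6x⁶ − 21x⁵ + 39x⁴ − 10x³ + 17x² − 20x + 2) ÷ lead(D) = −27x⁷ ÷ 3x³ = −9x⁴. Subtract (−9x⁴)·D = −27x⁷ − 27x⁶ − 27x⁵ + 9x⁴. Remainder: 21x⁶ + 6x⁵ + 30x⁴ − 10x³ + 17x² − 20x + 2.
Step 2: lead(21x⁶ + 6x⁵ + 30x⁴ − 10x³ + 17x² − 20x + 2) ÷ lead(D) = 21x⁶ ÷ 3x³ = 7x³. Subtract (7x³)·D = 21x⁶ + 21x⁵ + 21x⁴ − 7x³. Remainder: −15x⁵ + 9x⁴ − 3x³ + 17x² − 20x + 2.
Step 3: lead(−15x⁵ + 9x⁴ − 3x³ + 17x² − 20x + 2) ÷ lead(D) = −15x⁵ ÷ 3x³ = −5x². Subtract (−5x²)·D = −15x⁵ − 15x⁴ − 15x³ + 5x². Remainder: 24x⁴ + 12x³ + 12x² − 20x + 2.
Step 4: lead(24x⁴ + 12x³ + 12x² − 20x + 2) ÷ lead(D) = 24x⁴ ÷ 3x³ = 8x. Subtract (8x)·D = 24x⁴ + 24x³ + 24x² − 8x. Remainder: −12x³ − 12x² − 12x + 2.
Step 5: lead(−12x³ − 12x² − 12x + 2) ÷ lead(D) = −12x³ ÷ 3x³ = −4. Subtract (−4)·D = −12x³ − 12x² − 12x + 4. Remainder: −2.

Q(x) = −9x⁴ + 7x³ − 5x² + 8x − 4; R(x) = −2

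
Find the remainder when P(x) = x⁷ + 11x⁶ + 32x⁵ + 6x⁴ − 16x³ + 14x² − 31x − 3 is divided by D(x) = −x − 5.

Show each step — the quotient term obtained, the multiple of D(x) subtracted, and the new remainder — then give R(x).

Step 1: lead(x⁷ + 11x⁶ + 32x⁵ + 6x⁴ − 16x³ + 14x² − 31x − 3) ÷ lead(D) = x⁷ ÷ −x = −x⁶. Subtract (−x⁶)·D = x⁷ + 5x⁶. Remainder: 6x⁶ + 32x⁵ + 6x⁴ − 16x³ + 14x² − 31x − 3.
Step 2: lead(6x⁶ + 32x⁵ + 6x⁴ − 16x³ + 14x² − 31x − 3) ÷ lead(D) = 6x⁶ ÷ −x = −6x⁵. Subtract (−6x⁵)·D = 6x⁶ + 30x⁵. Remainder: 2x⁵ + 6x⁴ − 16x³ + 14x² − 31x − 3.
Step 3: lead(2x⁵ + 6x⁴ − 16x³ + 14x² − 31x − 3) ÷ lead(D) = 2x⁵ ÷ −x = −2x⁴. Subtract (−2x⁴)·D = 2x⁵ + 10x⁴. Remainder: −4x⁴ − 16x³ + 14x² − 31x − 3.
Step 4: lead(−4x⁴ − 16x³ + 14x² − 31x − 3) ÷ lead(D) = −4x⁴ ÷ −x = 4x³. Subtract (4x³)·D = −4x⁴ − 20x³. Remainder: 4x³ + 14x² − 31x − 3.
Step 5: lead(4x³ + 14x² − 31x − 3) ÷ lead(D) = 4x³ ÷ −x = −4x². Subtract (−4x²)·D = 4x³ + 20x². Remainder: −6x² − 31x − 3.
Step 6: lead(−6x² − 31x − 3) ÷ lead(D) = −6x² ÷ −x = 6x. Subtract (6x)·D = −6x² − 30x. Remainder: −x − 3.
Step 7: lead(−x − 3) ÷ lead(D) = −x ÷ −x = 1. Subtract (1)·D = −x − 5. Remainder: 2.

R(x) = 2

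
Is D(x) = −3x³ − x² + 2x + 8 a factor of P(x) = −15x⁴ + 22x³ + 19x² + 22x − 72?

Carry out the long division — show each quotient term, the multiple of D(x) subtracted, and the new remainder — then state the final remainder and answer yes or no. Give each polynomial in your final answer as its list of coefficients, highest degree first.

Step 1: lead(−15x⁴ + 22x³ + 19x² + 22x − 72) ÷ lead(D) = −15x⁴ ÷ −3x³ = 5x. Subtract (5x)·D = −15x⁴ − 5x³ + 10x² + 40x. Remainder: 27x³ + 9x² − 18x − 72.
Step 2: lead(27x³ + 9x² − 18x − 72) ÷ lead(D) = 27x³ ÷ −3x³ = −9. Subtract (−9)·D = 27x³ + 9x² − 18x − 72. Remainder: 0.

R = [0], so D(x) is a factor of P(x). yes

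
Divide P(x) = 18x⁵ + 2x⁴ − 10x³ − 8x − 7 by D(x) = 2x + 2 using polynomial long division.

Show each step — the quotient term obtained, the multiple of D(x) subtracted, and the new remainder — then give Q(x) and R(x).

Q(x) = 9x⁴ − 8x³ + 3x² − 3x − 1; R(x) = −5

Step 1: lead(18x⁵ + 2x⁴ − 10x³ − 8x − 7) ÷ lead(D) = 18x⁵ ÷ 2x = 9x⁴. Subtract (9x⁴)·D = 18x⁵ + 18x⁴. Remainder: −16x⁴ − 10x³ − 8x − 7.
Step 2: lead(−16x⁴ − 10x³ − 8x − 7) ÷ lead(D) = −16x⁴ ÷ 2x = −8x³. Subtract (−8x³)·D = −16x⁴ − 16x³. Remainder: 6x³ − 8x − 7.
Step 3: lead(6x³ − 8x − 7) ÷ lead(D) = 6x³ ÷ 2x = 3x². Subtract (3x²)·D = 6x³ + 6x². Remainder: −6x² − 8x − 7.
Step 4: lead(−6x² − 8x − 7) ÷ lead(D) = −6x² ÷ 2x = −3x. Subtract (−3x)·D = −6x² − 6x. Remainder: −2x − 7.
Step 5: lead(−2x − 7) ÷ lead(D) = −2x ÷ 2x = −1. Subtract (−1)·D = −2x − 2. Remainder: −5.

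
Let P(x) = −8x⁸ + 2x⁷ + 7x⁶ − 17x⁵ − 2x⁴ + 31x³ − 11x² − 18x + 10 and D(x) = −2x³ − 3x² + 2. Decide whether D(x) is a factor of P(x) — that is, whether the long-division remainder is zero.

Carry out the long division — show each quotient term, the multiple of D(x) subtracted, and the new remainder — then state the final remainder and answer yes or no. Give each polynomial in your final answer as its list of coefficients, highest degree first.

R = [0], so D(x) is a factor of P(x). yes

Step 1: lead(−8x⁸ + 2x⁷ + 7x⁶ − 17x⁵ − 2x⁴ + 31x³ − 11x² − 18x + 10) ÷ lead(D) = −8x⁸ ÷ −2x³ = 4x⁵. Subtract (4x⁵)·D = −8x⁸ − 12x⁷ + 8x⁵. Remainder: 14x⁷ + 7x⁶ − 25x⁵ − 2x⁴ + 31x³ − 11x² − 18x + 10.
Step 2: lead(14x⁷ + 7x⁶ − 25x⁵ − 2x⁴ + 31x³ − 11x² − 18x + 10) ÷ lead(D) = 14x⁷ ÷ −2x³ = −7x⁴. Subtract (−7x⁴)·D = 14x⁷ + 21x⁶ − 14x⁴. Remainder: −14x⁶ − 25x⁵ + 12x⁴ + 31x³ − 11x² − 18x + 10.
Step 3: lead(−14x⁶ − 25x⁵ + 12x⁴ + 31x³ − 11x² − 18x + 10) ÷ lead(D) = −14x⁶ ÷ −2x³ = 7x³. Subtract (7x³)·D = −14x⁶ − 21x⁵ + 14x³. Remainder: −4x⁵ + 12x⁴ + 17x³ − 11x² − 18x + 10.
Step 4: lead(−4x⁵ + 12x⁴ + 17x³ − 11x² − 18x + 10) ÷ lead(D) = −4x⁵ ÷ −2x³ = 2x². Subtract (2x²)·D = −4x⁵ − 6x⁴ + 4x². Remainder: 18x⁴ + 17x³ − 15x² − 18x + 10.
Step 5: lead(18x⁴ + 17x³ − 15x² − 18x + 10) ÷ lead(D) = 18x⁴ ÷ −2x³ = −9x. Subtract (−9x)·D = 18x⁴ + 27x³ − 18x. Remainder: −10x³ − 15x² + 10.
Step 6: lead(−10x³ − 15x² + 10) ÷ lead(D) = −10x³ ÷ −2x³ = 5. Subtract (5)·D = −10x³ − 15x² + 10. Remainder: 0.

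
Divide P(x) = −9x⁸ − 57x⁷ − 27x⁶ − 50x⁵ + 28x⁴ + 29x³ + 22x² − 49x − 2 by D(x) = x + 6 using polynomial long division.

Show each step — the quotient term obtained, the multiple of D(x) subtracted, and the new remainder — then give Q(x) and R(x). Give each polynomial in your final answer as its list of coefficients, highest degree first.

Q = [-9, -3, -9, 4, 4, 5, -8, -1]; R = [4]

Step 1: lead(−9x⁸ − 57x⁷ − 27x⁶ − 50x⁵ + 28x⁴ + 29x³ + 22x² − 49x − 2) ÷ lead(D) = −9x⁸ ÷ x = −9x⁷. Subtract (−9x⁷)·D = −9x⁸ − 54x⁷. Remainder: −3x⁷ − 27x⁶ − 50x⁵ + 28x⁴ + 29x³ + 22x² − 49x − 2.
Step 2: lead(−3x⁷ − 27x⁶ − 50x⁵ + 28x⁴ + 29x³ + 22x² − 49x − 2) ÷ lead(D) = −3x⁷ ÷ x = −3x⁶. Subtract (−3x⁶)·D = −3x⁷ − 18x⁶. Remainder: −9x⁶ − 50x⁵ + 28x⁴ + 29x³ + 22x² − 49x − 2.
Step 3: lead(−9x⁶ − 50x⁵ + 28x⁴ + 29x³ + 22x² − 49x − 2) ÷ lead(D) = −9x⁶ ÷ x = −9x⁵. Subtract (−9x⁵)·D = −9x⁶ − 54x⁵. Remainder: 4x⁵ + 28x⁴ + 29x³ + 22x² − 49x − 2.
Step 4: lead(4x⁵ + 28x⁴ + 29x³ + 22x² − 49x − 2) ÷ lead(D) = 4x⁵ ÷ x = 4x⁴. Subtract (4x⁴)·D = 4x⁵ + 24x⁴. Remainder: 4x⁴ + 29x³ + 22x² − 49x − 2.
Step 5: lead(4x⁴ + 29x³ + 22x² − 49x − 2) ÷ lead(D) = 4x⁴ ÷ x = 4x³. Subtract (4x³)·D = 4x⁴ + 24x³. Remainder: 5x³ + 22x² − 49x − 2.
Step 6: lead(5x³ + 22x² − 49x − 2) ÷ lead(D) = 5x³ ÷ x = 5x². Subtract (5x²)·D = 5x³ + 30x². Remainder: −8x² − 49x − 2.
Step 7: lead(−8x² − 49x − 2) ÷ lead(D) = −8x² ÷ x = −8x. Subtract (−8x)·D = −8x² − 48x. Remainder: −x − 2.
Step 8: lead(−x − 2) ÷ lead(D) = −x ÷ x = −1. Subtract (−1)·D = −x − 6. Remainder: 4.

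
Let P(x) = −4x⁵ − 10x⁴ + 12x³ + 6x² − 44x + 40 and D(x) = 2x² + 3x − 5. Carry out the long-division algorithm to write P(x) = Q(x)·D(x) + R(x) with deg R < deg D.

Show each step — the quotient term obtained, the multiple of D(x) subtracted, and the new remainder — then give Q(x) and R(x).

Step 1: lead(−4x⁵ − 10x⁴ + 12x³ + 6x² − 44x + 40) ÷ lead(D) = −4x⁵ ÷ 2x² = −2x³. Subtract (−2x³)·D = −4x⁵ − 6x⁴ + 10x³. Remainder: −4x⁴ + 2x³ + 6x² − 44x + 40.
Step 2: lead(−4x⁴ + 2x³ + 6x² − 44x + 40) ÷ lead(D) = −4x⁴ ÷ 2x² = −2x². Subtract (−2x²)·D = −4x⁴ − 6x³ + 10x². Remainder: 8x³ − 4x² − 44x + 40.
Step 3: lead(8x³ − 4x² − 44x + 40) ÷ lead(D) = 8x³ ÷ 2x² = 4x. Subtract (4x)·D = 8x³ + 12x² − 20x. Remainder: −16x² − 24x + 40.
Step 4: lead(−16x² − 24x + 40) ÷ lead(D) = −16x² ÷ 2x² = −8. Subtract (−8)·D = −16x² − 24x + 40. Remainder: 0.

Q(x) = −2x³ − 2x² + 4x − 8; R(x) = 0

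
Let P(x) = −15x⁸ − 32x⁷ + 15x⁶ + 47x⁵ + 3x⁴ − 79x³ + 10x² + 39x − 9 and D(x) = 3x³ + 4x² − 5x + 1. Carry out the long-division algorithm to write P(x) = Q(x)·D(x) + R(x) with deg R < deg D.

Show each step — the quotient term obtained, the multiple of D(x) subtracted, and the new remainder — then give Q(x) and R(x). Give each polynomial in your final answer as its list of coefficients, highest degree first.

Step 1: lead(−15x⁸ − 32x⁷ + 15x⁶ + 47x⁵ + 3x⁴ − 79x³ + 10x² + 39x − 9) ÷ lead(D) = −15x⁸ ÷ 3x³ = −5x⁵. Subtract (−5x⁵)·D = −15x⁸ − 20x⁷ + 25x⁶ − 5x⁵. Remainder: −12x⁷ − 10x⁶ + 52x⁵ + 3x⁴ − 79x³ + 10x² + 39x − 9.
Step 2: lead(−12x⁷ − 10x⁶ + 52x⁵ + 3x⁴ − 79x³ + 10x² + 39x − 9) ÷ lead(D) = −12x⁷ ÷ 3x³ = −4x⁴. Subtract (−4x⁴)·D = −12x⁷ − 16x⁶ + 20x⁵ − 4x⁴. Remainder: 6x⁶ + 32x⁵ + 7x⁴ − 79x³ + 10x² + 39x − 9.
Step 3: lead(6x⁶ + 32x⁵ + 7x⁴ − 79x³ + 10x² + 39x − 9) ÷ lead(D) = 6x⁶ ÷ 3x³ = 2x³. Subtract (2x³)·D = 6x⁶ + 8x⁵ − 10x⁴ + 2x³. Remainder: 24x⁵ + 17x⁴ − 81x³ + 10x² + 39x − 9.
Step 4: lead(24x⁵ + 17x⁴ − 81x³ + 10x² + 39x − 9) ÷ lead(D) = 24x⁵ ÷ 3x³ = 8x². Subtract (8x²)·D = 24x⁵ + 32x⁴ − 40x³ + 8x². Remainder: −15x⁴ − 41x³ + 2x² + 39x − 9.
Step 5: lead(−15x⁴ − 41x³ + 2x² + 39x − 9) ÷ lead(D) = −15x⁴ ÷ 3x³ = −5x. Subtract (−5x)·D = −15x⁴ − 20x³ + 25x² − 5x. Remainder: −21x³ − 23x² + 44x − 9.
Step 6: lead(−21x³ − 23x² + 44x − 9) ÷ lead(D) = −21x³ ÷ 3x³ = −7. Subtract (−7)·D = −21x³ − 28x² + 35x − 7. Remainder: 5x² + 9x − 2.

Q = [-5, -4, 2, 8, -5, -7]; R = [5, 9, -2]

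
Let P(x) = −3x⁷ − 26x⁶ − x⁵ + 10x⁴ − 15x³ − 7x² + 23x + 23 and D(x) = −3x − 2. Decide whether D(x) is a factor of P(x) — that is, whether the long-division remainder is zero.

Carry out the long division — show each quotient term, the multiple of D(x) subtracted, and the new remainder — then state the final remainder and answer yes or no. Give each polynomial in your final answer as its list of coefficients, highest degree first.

R = [9], so D(x) is not a factor of P(x). no

Step 1: lead(−3x⁷ − 26x⁶ − x⁵ + 10x⁴ − 15x³ − 7x² + 23x + 23) ÷ lead(D) = −3x⁷ ÷ −3x = x⁶. Subtract (x⁶)·D = −3x⁷ − 2x⁶. Remainder: −24x⁶ − x⁵ + 10x⁴ − 15x³ − 7x² + 23x + 23.
Step 2: lead(−24x⁶ − x⁵ + 10x⁴ − 15x³ − 7x² + 23x + 23) ÷ lead(D) = −24x⁶ ÷ −3x = 8x⁵. Subtract (8x⁵)·D = −24x⁶ − 16x⁵. Remainder: 15x⁵ + 10x⁴ − 15x³ − 7x² + 23x + 23.
Step 3: lead(15x⁵ + 10x⁴ − 15x³ − 7x² + 23x + 23) ÷ lead(D) = 15x⁵ ÷ −3x = −5x⁴. Subtract (−5x⁴)·D = 15x⁵ + 10x⁴. Remainder: −15x³ − 7x² + 23x + 23.
Step 4: lead(−15x³ − 7x² + 23x + 23) ÷ lead(D) = −15x³ ÷ −3x = 5x². Subtract (5x²)·D = −15x³ − 10x². Remainder: 3x² + 23x + 23.
Step 5: lead(3x² + 23x + 23) ÷ lead(D) = 3x² ÷ −3x = −x. Subtract (−x)·D = 3x² + 2x. Remainder: 21x + 23.
Step 6: lead(21x + 23) ÷ lead(D) = 21x ÷ −3x = −7. Subtract (−7)·D = 21x + 14. Remainder: 9.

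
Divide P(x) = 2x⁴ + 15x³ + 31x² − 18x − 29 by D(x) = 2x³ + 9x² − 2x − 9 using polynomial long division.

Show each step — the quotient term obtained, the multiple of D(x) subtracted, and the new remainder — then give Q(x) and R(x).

Q(x) = x + 3; R(x) = 6x² − 3x − 2

Step 1: lead(2x⁴ + 15x³ + 31x² − 18x − 29) ÷ lead(D) = 2x⁴ ÷ 2x³ = x. Subtract (x)·D = 2x⁴ + 9x³ − 2x² − 9x. Remainder: 6x³ + 33x² − 9x − 29.
Step 2: lead(6x³ + 33x² − 9x − 29) ÷ lead(D) = 6x³ ÷ 2x³ = 3. Subtract (3)·D = 6x³ + 27x² − 6x − 27. Remainder: 6x² − 3x − 2.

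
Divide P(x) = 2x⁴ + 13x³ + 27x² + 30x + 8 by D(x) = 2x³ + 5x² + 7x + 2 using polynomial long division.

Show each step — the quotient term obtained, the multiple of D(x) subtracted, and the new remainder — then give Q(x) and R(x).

Step 1: lead(2x⁴ + 13x³ + 27x² + 30x + 8) ÷ lead(D) = 2x⁴ ÷ 2x³ = x. Subtract (x)·D = 2x⁴ + 5x³ + 7x² + 2x. Remainder: 8x³ + 20x² + 28x + 8.
Step 2: lead(8x³ + 20x² + 28x + 8) ÷ lead(D) = 8x³ ÷ 2x³ = 4. Subtract (4)·D = 8x³ + 20x² + 28x + 8. Remainder: 0.

Q(x) = x + 4; R(x) = 0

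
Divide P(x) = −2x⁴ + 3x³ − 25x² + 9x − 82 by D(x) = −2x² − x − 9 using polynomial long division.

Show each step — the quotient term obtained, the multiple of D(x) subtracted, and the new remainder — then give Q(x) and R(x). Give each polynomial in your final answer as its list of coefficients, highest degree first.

Q = [1, -2, 9]; R = [-1]

Step 1: lead(−2x⁴ + 3x³ − 25x² + 9x − 82) ÷ lead(D) = −2x⁴ ÷ −2x² = x². Subtract (x²)·D = −2x⁴ − x³ − 9x². Remainder: 4x³ − 16x² + 9x − 82.
Step 2: lead(4x³ − 16x² + 9x − 82) ÷ lead(D) = 4x³ ÷ −2x² = −2x. Subtract (−2x)·D = 4x³ + 2x² + 18x. Remainder: −18x² − 9x − 82.
Step 3: lead(−18x² − 9x − 82) ÷ lead(D) = −18x² ÷ −2x² = 9. Subtract (9)·D = −18x² − 9x − 81. Remainder: −1.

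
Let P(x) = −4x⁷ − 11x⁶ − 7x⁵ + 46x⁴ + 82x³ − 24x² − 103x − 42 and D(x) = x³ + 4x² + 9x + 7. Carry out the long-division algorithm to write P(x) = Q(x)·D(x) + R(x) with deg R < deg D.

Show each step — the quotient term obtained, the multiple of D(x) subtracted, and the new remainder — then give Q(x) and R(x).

Q(x) = −4x⁴ + 5x³ + 9x² − 7x − 6; R(x) = 0

Step 1: lead(−4x⁷ − 11x⁶ − 7x⁵ + 46x⁴ + 82x³ − 24x² − 103x − 42) ÷ lead(D) = −4x⁷ ÷ x³ = −4x⁴. Subtract (−4x⁴)·D = −4x⁷ − 16x⁶ − 36x⁵ − 28x⁴. Remainder: 5x⁶ + 29x⁵ + 74x⁴ + 82x³ − 24x² − 103x − 42.
Step 2: lead(5x⁶ + 29x⁵ + 74x⁴ + 82x³ − 24x² − 103x − 42) ÷ lead(D) = 5x⁶ ÷ x³ = 5x³. Subtract (5x³)·D = 5x⁶ + 20x⁵ + 45x⁴ + 35x³. Remainder: 9x⁵ + 29x⁴ + 47x³ − 24x² − 103x − 42.
Step 3: lead(9x⁵ + 29x⁴ + 47x³ − 24x² − 103x − 42) ÷ lead(D) = 9x⁵ ÷ x³ = 9x². Subtract (9x²)·D = 9x⁵ + 36x⁴ + 81x³ + 63x². Remainder: −7x⁴ − 34x³ − 87x² − 103x − 42.
Step 4: lead(−7x⁴ − 34x³ − 87x² − 103x − 42) ÷ lead(D) = −7x⁴ ÷ x³ = −7x. Subtract (−7x)·D = −7x⁴ − 28x³ − 63x² − 49x. Remainder: −6x³ − 24x² − 54x − 42.
Step 5: lead(−6x³ − 24x² − 54x − 42) ÷ lead(D) = −6x³ ÷ x³ = −6. Subtract (−6)·D = −6x³ − 24x² − 54x − 42. Remainder: 0.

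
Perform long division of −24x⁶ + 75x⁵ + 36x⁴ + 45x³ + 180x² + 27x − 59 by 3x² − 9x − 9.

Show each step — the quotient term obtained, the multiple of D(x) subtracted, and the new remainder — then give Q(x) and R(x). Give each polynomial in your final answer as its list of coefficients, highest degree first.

Q = [-8, 1, -9, -9, 6]; R = [-5]

Step 1: lead(−24x⁶ + 75x⁵ + 36x⁴ + 45x³ + 180x² + 27x − 59) ÷ lead(D) = −24x⁶ ÷ 3x² = −8x⁴. Subtract (−8x⁴)·D = −24x⁶ + 72x⁵ + 72x⁴. Remainder: 3x⁵ − 36x⁴ + 45x³ + 180x² + 27x − 59.
Step 2: lead(3x⁵ − 36x⁴ + 45x³ + 180x² + 27x − 59) ÷ lead(D) = 3x⁵ ÷ 3x² = x³. Subtract (x³)·D = 3x⁵ − 9x⁴ − 9x³. Remainder: −27x⁴ + 54x³ + 180x² + 27x − 59.
Step 3: lead(−27x⁴ + 54x³ + 180x² + 27x − 59) ÷ lead(D) = −27x⁴ ÷ 3x² = −9x². Subtract (−9x²)·D = −27x⁴ + 81x³ + 81x². Remainder: −27x³ + 99x² + 27x − 59.
Step 4: lead(−27x³ + 99x² + 27x − 59) ÷ lead(D) = −27x³ ÷ 3x² = −9x. Subtract (−9x)·D = −27x³ + 81x² + 81x. Remainder: 18x² − 54x − 59.
Step 5: lead(18x² − 54x − 59) ÷ lead(D) = 18x² ÷ 3x² = 6. Subtract (6)·D = 18x² − 54x − 54. Remainder: −5.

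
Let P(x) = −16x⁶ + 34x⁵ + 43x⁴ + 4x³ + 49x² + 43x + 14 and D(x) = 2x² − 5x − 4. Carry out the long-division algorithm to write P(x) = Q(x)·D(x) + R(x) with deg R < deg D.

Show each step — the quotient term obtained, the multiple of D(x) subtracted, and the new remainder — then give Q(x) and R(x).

Step 1: lead(−16x⁶ + 34x⁵ + 43x⁴ + 4x³ + 49x² + 43x + 14) ÷ lead(D) = −16x⁶ ÷ 2x² = −8x⁴. Subtract (−8x⁴)·D = −16x⁶ + 40x⁵ + 32x⁴. Remainder: −6x⁵ + 11x⁴ + 4x³ + 49x² + 43x + 14.
Step 2: lead(−6x⁵ + 11x⁴ + 4x³ + 49x² + 43x + 14) ÷ lead(D) = −6x⁵ ÷ 2x² = −3x³. Subtract (−3x³)·D = −6x⁵ + 15x⁴ + 12x³. Remainder: −4x⁴ − 8x³ + 49x² + 43x + 14.
Step 3: lead(−4x⁴ − 8x³ + 49x² + 43x + 14) ÷ lead(D) = −4x⁴ ÷ 2x² = −2x². Subtract (−2x²)·D = −4x⁴ + 10x³ + 8x². Remainder: −18x³ + 41x² + 43x + 14.
Step 4: lead(−18x³ + 41x² + 43x + 14) ÷ lead(D) = −18x³ ÷ 2x² = −9x. Subtract (−9x)·D = −18x³ + 45x² + 36x. Remainder: −4x² + 7x + 14.
Step 5: lead(−4x² + 7x + 14) ÷ lead(D) = −4x² ÷ 2x² = −2. Subtract (−2)·D = −4x² + 10x + 8. Remainder: −3x + 6.

Q(x) = −8x⁴ − 3x³ − 2x² − 9x − 2; R(x) = −3x + 6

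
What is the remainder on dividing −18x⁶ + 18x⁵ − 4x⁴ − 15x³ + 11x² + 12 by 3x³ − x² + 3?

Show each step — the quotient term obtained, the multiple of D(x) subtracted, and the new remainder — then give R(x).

Step 1: lead(−18x⁶ + 18x⁵ − 4x⁴ − 15x³ + 11x² + 12) ÷ lead(D) = −18x⁶ ÷ 3x³ = −6x³. Subtract (−6x³)·D = −18x⁶ + 6x⁵ − 18x³. Remainder: 12x⁵ − 4x⁴ + 3x³ + 11x² + 12.
Step 2: lead(12x⁵ − 4x⁴ + 3x³ + 11x² + 12) ÷ lead(D) = 12x⁵ ÷ 3x³ = 4x². Subtract (4x²)·D = 12x⁵ − 4x⁴ + 12x². Remainder: 3x³ − x² + 12.
Step 3: lead(3x³ − x² + 12) ÷ lead(D) = 3x³ ÷ 3x³ = 1. Subtract (1)·D = 3x³ − x² + 3. Remainder: 9.

R(x) = 9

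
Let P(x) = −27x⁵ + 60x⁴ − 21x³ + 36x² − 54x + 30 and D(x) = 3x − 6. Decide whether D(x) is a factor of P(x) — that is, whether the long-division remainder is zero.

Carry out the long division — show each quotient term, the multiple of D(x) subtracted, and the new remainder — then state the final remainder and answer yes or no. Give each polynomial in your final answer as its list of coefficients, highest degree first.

Step 1: lead(−27x⁵ + 60x⁴ − 21x³ + 36x² − 54x + 30) ÷ lead(D) = −27x⁵ ÷ 3x = −9x⁴. Subtract (−9x⁴)·D = −27x⁵ + 54x⁴. Remainder: 6x⁴ − 21x³ + 36x² − 54x + 30.
Step 2: lead(6x⁴ − 21x³ + 36x² − 54x + 30) ÷ lead(D) = 6x⁴ ÷ 3x = 2x³. Subtract (2x³)·D = 6x⁴ − 12x³. Remainder: −9x³ + 36x² − 54x + 30.
Step 3: lead(−9x³ + 36x² − 54x + 30) ÷ lead(D) = −9x³ ÷ 3x = −3x². Subtract (−3x²)·D = −9x³ + 18x². Remainder: 18x² − 54x + 30.
Step 4: lead(18x² − 54x + 30) ÷ lead(D) = 18x² ÷ 3x = 6x. Subtract (6x)·D = 18x² − 36x. Remainder: −18x + 30.
Step 5: lead(−18x + 30) ÷ lead(D) = −18x ÷ 3x = −6. Subtract (−6)·D = −18x + 36. Remainder: −6.

R = [-6], so D(x) is not a factor of P(x). no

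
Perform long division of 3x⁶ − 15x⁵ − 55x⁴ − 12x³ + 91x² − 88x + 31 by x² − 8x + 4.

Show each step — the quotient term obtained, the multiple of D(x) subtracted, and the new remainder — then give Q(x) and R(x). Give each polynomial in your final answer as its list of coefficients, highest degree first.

Step 1: lead(3x⁶ − 15x⁵ − 55x⁴ − 12x³ + 91x² − 88x + 31) ÷ lead(D) = 3x⁶ ÷ x² = 3x⁴. Subtract (3x⁴)·D = 3x⁶ − 24x⁵ + 12x⁴. Remainder: 9x⁵ − 67x⁴ − 12x³ + 91x² − 88x + 31.
Step 2: lead(9x⁵ − 67x⁴ − 12x³ + 91x² − 88x + 31) ÷ lead(D) = 9x⁵ ÷ x² = 9x³. Subtract (9x³)·D = 9x⁵ − 72x⁴ + 36x³. Remainder: 5x⁴ − 48x³ + 91x² − 88x + 31.
Step 3: lead(5x⁴ − 48x³ + 91x² − 88x + 31) ÷ lead(D) = 5x⁴ ÷ x² = 5x². Subtract (5x²)·D = 5x⁴ − 40x³ + 20x². Remainder: −8x³ + 71x² − 88x + 31.
Step 4: lead(−8x³ + 71x² − 88x + 31) ÷ lead(D) = −8x³ ÷ x² = −8x. Subtract (−8x)·D = −8x³ + 64x² − 32x. Remainder: 7x² − 56x + 31.
Step 5: lead(7x² − 56x + 31) ÷ lead(D) = 7x² ÷ x² = 7. Subtract (7)·D = 7x² − 56x + 28. Remainder: 3.

Q = [3, 9, 5, -8, 7]; R = [3]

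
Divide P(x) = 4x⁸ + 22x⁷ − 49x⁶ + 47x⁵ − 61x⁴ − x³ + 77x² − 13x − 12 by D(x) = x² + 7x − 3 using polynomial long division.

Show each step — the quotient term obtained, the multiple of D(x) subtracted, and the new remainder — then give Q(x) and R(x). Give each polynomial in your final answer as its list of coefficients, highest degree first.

Q = [4, -6, 5, -6, -4, 9, 2]; R = [-6]

Step 1: lead(4x⁸ + 22x⁷ − 49x⁶ + 47x⁵ − 61x⁴ − x³ + 77x² − 13x − 12) ÷ lead(D) = 4x⁸ ÷ x² = 4x⁶. Subtract (4x⁶)·D = 4x⁸ + 28x⁷ − 12x⁶. Remainder: −6x⁷ − 37x⁶ + 47x⁵ − 61x⁴ − x³ + 77x² − 13x − 12.
Step 2: lead(−6x⁷ − 37x⁶ + 47x⁵ − 61x⁴ − x³ + 77x² − 13x − 12) ÷ lead(D) = −6x⁷ ÷ x² = −6x⁵. Subtract (−6x⁵)·D = −6x⁷ − 42x⁶ + 18x⁵. Remainder: 5x⁶ + 29x⁵ − 61x⁴ − x³ + 77x² − 13x − 12.
Step 3: lead(5x⁶ + 29x⁵ − 61x⁴ − x³ + 77x² − 13x − 12) ÷ lead(D) = 5x⁶ ÷ x² = 5x⁴. Subtract (5x⁴)·D = 5x⁶ + 35x⁵ − 15x⁴. Remainder: −6x⁵ − 46x⁴ − x³ + 77x² − 13x − 12.
Step 4: lead(−6x⁵ − 46x⁴ − x³ + 77x² − 13x − 12) ÷ lead(D) = −6x⁵ ÷ x² = −6x³. Subtract (−6x³)·D = −6x⁵ − 42x⁴ + 18x³. Remainder: −4x⁴ − 19x³ + 77x² − 13x − 12.
Step 5: lead(−4x⁴ − 19x³ + 77x² − 13x − 12) ÷ lead(D) = −4x⁴ ÷ x² = −4x². Subtract (−4x²)·D = −4x⁴ − 28x³ + 12x². Remainder: 9x³ + 65x² − 13x − 12.
Step 6: lead(9x³ + 65x² − 13x − 12) ÷ lead(D) = 9x³ ÷ x² = 9x. Subtract (9x)·D = 9x³ + 63x² − 27x. Remainder: 2x² + 14x − 12.
Step 7: lead(2x² + 14x − 12) ÷ lead(D) = 2x² ÷ x² = 2. Subtract (2)·D = 2x² + 14x − 6. Remainder: −6.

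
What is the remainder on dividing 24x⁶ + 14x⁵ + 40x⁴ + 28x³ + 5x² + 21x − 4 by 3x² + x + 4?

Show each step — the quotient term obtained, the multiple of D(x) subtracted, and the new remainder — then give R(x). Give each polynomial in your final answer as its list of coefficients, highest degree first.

R = [8]

Step 1: lead(24x⁶ + 14x⁵ + 40x⁴ + 28x³ + 5x² + 21x − 4) ÷ lead(D) = 24x⁶ ÷ 3x² = 8x⁴. Subtract (8x⁴)·D = 24x⁶ + 8x⁵ + 32x⁴. Remainder: 6x⁵ + 8x⁴ + 28x³ + 5x² + 21x − 4.
Step 2: lead(6x⁵ + 8x⁴ + 28x³ + 5x² + 21x − 4) ÷ lead(D) = 6x⁵ ÷ 3x² = 2x³. Subtract (2x³)·D = 6x⁵ + 2x⁴ + 8x³. Remainder: 6x⁴ + 20x³ + 5x² + 21x − 4.
Step 3: lead(6x⁴ + 20x³ + 5x² + 21x − 4) ÷ lead(D) = 6x⁴ ÷ 3x² = 2x². Subtract (2x²)·D = 6x⁴ + 2x³ + 8x². Remainder: 18x³ − 3x² + 21x − 4.
Step 4: lead(18x³ − 3x² + 21x − 4) ÷ lead(D) = 18x³ ÷ 3x² = 6x. Subtract (6x)·D = 18x³ + 6x² + 24x. Remainder: −9x² − 3x − 4.
Step 5: lead(−9x² − 3x − 4) ÷ lead(D) = −9x² ÷ 3x² = −3. Subtract (−3)·D = −9x² − 3x − 12. Remainder: 8.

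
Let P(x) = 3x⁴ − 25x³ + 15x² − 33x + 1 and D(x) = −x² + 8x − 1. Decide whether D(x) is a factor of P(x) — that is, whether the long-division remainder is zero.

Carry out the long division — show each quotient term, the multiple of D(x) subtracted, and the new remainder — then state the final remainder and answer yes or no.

Step 1: lead(3x⁴ − 25x³ + 15x² − 33x + 1) ÷ lead(D) = 3x⁴ ÷ −x² = −3x². Subtract (−3x²)·D = 3x⁴ − 24x³ + 3x². Remainder: −x³ + 12x² − 33x + 1.
Step 2: lead(−x³ + 12x² − 33x + 1) ÷ lead(D) = −x³ ÷ −x² = x. Subtract (x)·D = −x³ + 8x² − x. Remainder: 4x² − 32x + 1.
Step 3: lead(4x² − 32x + 1) ÷ lead(D) = 4x² ÷ −x² = −4. Subtract (−4)·D = 4x² − 32x + 4. Remainder: −3.

R(x) = −3, so D(x) is not a factor of P(x). no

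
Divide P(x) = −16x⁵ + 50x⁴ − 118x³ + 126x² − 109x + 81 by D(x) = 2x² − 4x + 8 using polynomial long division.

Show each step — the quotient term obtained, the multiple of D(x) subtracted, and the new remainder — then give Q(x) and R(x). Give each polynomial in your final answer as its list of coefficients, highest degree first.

Step 1: lead(−16x⁵ + 50x⁴ − 118x³ + 126x² − 109x + 81) ÷ lead(D) = −16x⁵ ÷ 2x² = −8x³. Subtract (−8x³)·D = −16x⁵ + 32x⁴ − 64x³. Remainder: 18x⁴ − 54x³ + 126x² − 109x + 81.
Step 2: lead(18x⁴ − 54x³ + 126x² − 109x + 81) ÷ lead(D) = 18x⁴ ÷ 2x² = 9x². Subtract (9x²)·D = 18x⁴ − 36x³ + 72x². Remainder: −18x³ + 54x² − 109x + 81.
Step 3: lead(−18x³ + 54x² − 109x + 81) ÷ lead(D) = −18x³ ÷ 2x² = −9x. Subtract (−9x)·D = −18x³ + 36x² − 72x. Remainder: 18x² − 37x + 81.
Step 4: lead(18x² − 37x + 81) ÷ lead(D) = 18x² ÷ 2x² = 9. Subtract (9)·D = 18x² − 36x + 72. Remainder: −x + 9.

Q = [-8, 9, -9, 9]; R = [-1, 9]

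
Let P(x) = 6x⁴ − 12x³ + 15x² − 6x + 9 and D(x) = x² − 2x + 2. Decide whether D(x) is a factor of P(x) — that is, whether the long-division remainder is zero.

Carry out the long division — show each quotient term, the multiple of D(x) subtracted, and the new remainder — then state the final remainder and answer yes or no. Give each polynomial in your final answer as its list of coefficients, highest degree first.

Step 1: lead(6x⁴ − 12x³ + 15x² − 6x + 9) ÷ lead(D) = 6x⁴ ÷ x² = 6x². Subtract (6x²)·D = 6x⁴ − 12x³ + 12x². Remainder: 3x² − 6x + 9.
Step 2: lead(3x² − 6x + 9) ÷ lead(D) = 3x² ÷ x² = 3. Subtract (3)·D = 3x² − 6x + 6. Remainder: 3.

R = [3], so D(x) is not a factor of P(x). no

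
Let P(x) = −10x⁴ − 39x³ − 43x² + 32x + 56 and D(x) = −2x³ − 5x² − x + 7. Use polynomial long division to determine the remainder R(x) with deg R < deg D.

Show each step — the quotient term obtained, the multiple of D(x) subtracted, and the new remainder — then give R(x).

R(x) = −3x² + 4x + 7

Step 1: lead(−10x⁴ − 39x³ − 43x² + 32x + 56) ÷ lead(D) = −10x⁴ ÷ −2x³ = 5x. Subtract (5x)·D = −10x⁴ − 25x³ − 5x² + 35x. Remainder: −14x³ − 38x² − 3x + 56.
Step 2: lead(−14x³ − 38x² − 3x + 56) ÷ lead(D) = −14x³ ÷ −2x³ = 7. Subtract (7)·D = −14x³ − 35x² − 7x + 49. Remainder: −3x² + 4x + 7.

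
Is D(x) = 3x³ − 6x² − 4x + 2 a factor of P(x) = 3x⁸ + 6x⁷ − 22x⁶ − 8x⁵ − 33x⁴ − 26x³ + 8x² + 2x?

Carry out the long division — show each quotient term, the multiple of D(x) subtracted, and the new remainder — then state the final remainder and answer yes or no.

R(x) = 0, so D(x) is a factor of P(x). yes

Step 1: lead(3x⁸ + 6x⁷ − 22x⁶ − 8x⁵ − 33x⁴ − 26x³ + 8x² + 2x) ÷ lead(D) = 3x⁸ ÷ 3x³ = x⁵. Subtract (x⁵)·D = 3x⁸ − 6x⁷ − 4x⁶ + 2x⁵. Remainder: 12x⁷ − 18x⁶ − 10x⁵ − 33x⁴ − 26x³ + 8x² + 2x.
Step 2: lead(12x⁷ − 18x⁶ − 10x⁵ − 33x⁴ − 26x³ + 8x² + 2x) ÷ lead(D) = 12x⁷ ÷ 3x³ = 4x⁴. Subtract (4x⁴)·D = 12x⁷ − 24x⁶ − 16x⁵ + 8x⁴. Remainder: 6x⁶ + 6x⁵ − 41x⁴ − 26x³ + 8x² + 2x.
Step 3: lead(6x⁶ + 6x⁵ − 41x⁴ − 26x³ + 8x² + 2x) ÷ lead(D) = 6x⁶ ÷ 3x³ = 2x³. Subtract (2x³)·D = 6x⁶ − 12x⁵ − 8x⁴ + 4x³. Remainder: 18x⁵ − 33x⁴ − 30x³ + 8x² + 2x.
Step 4: lead(18x⁵ − 33x⁴ − 30x³ + 8x² + 2x) ÷ lead(D) = 18x⁵ ÷ 3x³ = 6x². Subtract (6x²)·D = 18x⁵ − 36x⁴ − 24x³ + 12x². Remainder: 3x⁴ − 6x³ − 4x² + 2x.
Step 5: lead(3x⁴ − 6x³ − 4x² + 2x) ÷ lead(D) = 3x⁴ ÷ 3x³ = x. Subtract (x)·D = 3x⁴ − 6x³ − 4x² + 2x. Remainder: 0.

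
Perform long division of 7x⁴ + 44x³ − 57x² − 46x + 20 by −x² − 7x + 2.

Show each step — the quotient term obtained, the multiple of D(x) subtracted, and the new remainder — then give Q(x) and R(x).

Step 1: lead(7x⁴ + 44x³ − 57x² − 46x + 20) ÷ lead(D) = 7x⁴ ÷ −x² = −7x². Subtract (−7x²)·D = 7x⁴ + 49x³ − 14x². Remainder: −5x³ − 43x² − 46x + 20.
Step 2: lead(−5x³ − 43x² − 46x + 20) ÷ lead(D) = −5x³ ÷ −x² = 5x. Subtract (5x)·D = −5x³ − 35x² + 10x. Remainder: −8x² − 56x + 20.
Step 3: lead(−8x² − 56x + 20) ÷ lead(D) = −8x² ÷ −x² = 8. Subtract (8)·D = −8x² − 56x + 16. Remainder: 4.

Q(x) = −7x² + 5x + 8; R(x) = 4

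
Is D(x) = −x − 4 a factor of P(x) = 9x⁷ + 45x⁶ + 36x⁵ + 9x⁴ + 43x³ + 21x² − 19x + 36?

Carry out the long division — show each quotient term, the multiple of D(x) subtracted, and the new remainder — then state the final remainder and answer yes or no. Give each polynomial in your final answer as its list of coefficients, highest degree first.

Step 1: lead(9x⁷ + 45x⁶ + 36x⁵ + 9x⁴ + 43x³ + 21x² − 19x + 36) ÷ lead(D) = 9x⁷ ÷ −x = −9x⁶. Subtract (−9x⁶)·D = 9x⁷ + 36x⁶. Remainder: 9x⁶ + 36x⁵ + 9x⁴ + 43x³ + 21x² − 19x + 36.
Step 2: lead(9x⁶ + 36x⁵ + 9x⁴ + 43x³ + 21x² − 19x + 36) ÷ lead(D) = 9x⁶ ÷ −x = −9x⁵. Subtract (−9x⁵)·D = 9x⁶ + 36x⁵. Remainder: 9x⁴ + 43x³ + 21x² − 19x + 36.
Step 3: lead(9x⁴ + 43x³ + 21x² − 19x + 36) ÷ lead(D) = 9x⁴ ÷ −x = −9x³. Subtract (−9x³)·D = 9x⁴ + 36x³. Remainder: 7x³ + 21x² − 19x + 36.
Step 4: lead(7x³ + 21x² − 19x + 36) ÷ lead(D) = 7x³ ÷ −x = −7x². Subtract (−7x²)·D = 7x³ + 28x². Remainder: −7x² − 19x + 36.
Step 5: lead(−7x² − 19x + 36) ÷ lead(D) = −7x² ÷ −x = 7x. Subtract (7x)·D = −7x² − 28x. Remainder: 9x + 36.
Step 6: lead(9x + 36) ÷ lead(D) = 9x ÷ −x = −9. Subtract (−9)·D = 9x + 36. Remainder: 0.

R = [0], so D(x) is a factor of P(x). yes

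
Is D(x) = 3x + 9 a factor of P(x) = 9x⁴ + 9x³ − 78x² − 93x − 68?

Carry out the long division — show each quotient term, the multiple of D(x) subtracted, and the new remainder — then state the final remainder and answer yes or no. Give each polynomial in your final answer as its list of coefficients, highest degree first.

R = [-5], so D(x) is not a factor of P(x). no

Step 1: lead(9x⁴ + 9x³ − 78x² − 93x − 68) ÷ lead(D) = 9x⁴ ÷ 3x = 3x³. Subtract (3x³)·D = 9x⁴ + 27x³. Remainder: −18x³ − 78x² − 93x − 68.
Step 2: lead(−18x³ − 78x² − 93x − 68) ÷ lead(D) = −18x³ ÷ 3x = −6x². Subtract (−6x²)·D = −18x³ − 54x². Remainder: −24x² − 93x − 68.
Step 3: lead(−24x² − 93x − 68) ÷ lead(D) = −24x² ÷ 3x = −8x. Subtract (−8x)·D = −24x² − 72x. Remainder: −21x − 68.
Step 4: lead(−21x − 68) ÷ lead(D) = −21x ÷ 3x = −7. Subtract (−7)·D = −21x − 63. Remainder: −5.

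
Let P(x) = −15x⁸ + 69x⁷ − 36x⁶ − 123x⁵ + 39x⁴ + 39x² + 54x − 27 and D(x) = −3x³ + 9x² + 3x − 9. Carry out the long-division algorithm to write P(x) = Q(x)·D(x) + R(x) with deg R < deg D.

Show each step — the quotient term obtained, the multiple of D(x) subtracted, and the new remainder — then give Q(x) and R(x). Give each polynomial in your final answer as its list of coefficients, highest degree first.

Q = [5, -8, -7, -3, -5, 3]; R = [0]

Step 1: lead(−15x⁸ + 69x⁷ − 36x⁶ − 123x⁵ + 39x⁴ + 39x² + 54x − 27) ÷ lead(D) = −15x⁸ ÷ −3x³ = 5x⁵. Subtract (5x⁵)·D = −15x⁸ + 45x⁷ + 15x⁶ − 45x⁵. Remainder: 24x⁷ − 51x⁶ − 78x⁵ + 39x⁴ + 39x² + 54x − 27.
Step 2: lead(24x⁷ − 51x⁶ − 78x⁵ + 39x⁴ + 39x² + 54x − 27) ÷ lead(D) = 24x⁷ ÷ −3x³ = −8x⁴. Subtract (−8x⁴)·D = 24x⁷ − 72x⁶ − 24x⁵ + 72x⁴. Remainder: 21x⁶ − 54x⁵ − 33x⁴ + 39x² + 54x − 27.
Step 3: lead(21x⁶ − 54x⁵ − 33x⁴ + 39x² + 54x − 27) ÷ lead(D) = 21x⁶ ÷ −3x³ = −7x³. Subtract (−7x³)·D = 21x⁶ − 63x⁵ − 21x⁴ + 63x³. Remainder: 9x⁵ − 12x⁴ − 63x³ + 39x² + 54x − 27.
Step 4: lead(9x⁵ − 12x⁴ − 63x³ + 39x² + 54x − 27) ÷ lead(D) = 9x⁵ ÷ −3x³ = −3x². Subtract (−3x²)·D = 9x⁵ − 27x⁴ − 9x³ + 27x². Remainder: 15x⁴ − 54x³ + 12x² + 54x − 27.
Step 5: lead(15x⁴ − 54x³ + 12x² + 54x − 27) ÷ lead(D) = 15x⁴ ÷ −3x³ = −5x. Subtract (−5x)·D = 15x⁴ − 45x³ − 15x² + 45x. Remainder: −9x³ + 27x² + 9x − 27.
Step 6: lead(−9x³ + 27x² + 9x − 27) ÷ lead(D) = −9x³ ÷ −3x³ = 3. Subtract (3)·D = −9x³ + 27x² + 9x − 27. Remainder: 0.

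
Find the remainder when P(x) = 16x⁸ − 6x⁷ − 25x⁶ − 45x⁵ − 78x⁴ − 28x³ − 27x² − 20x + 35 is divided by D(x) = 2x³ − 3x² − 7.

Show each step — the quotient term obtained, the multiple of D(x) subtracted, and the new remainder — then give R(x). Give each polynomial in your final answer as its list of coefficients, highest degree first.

Step 1: lead(16x⁸ − 6x⁷ − 25x⁶ − 45x⁵ − 78x⁴ − 28x³ − 27x² − 20x + 35) ÷ lead(D) = 16x⁸ ÷ 2x³ = 8x⁵. Subtract (8x⁵)·D = 16x⁸ − 24x⁷ − 56x⁵. Remainder: 18x⁷ − 25x⁶ + 11x⁵ − 78x⁴ − 28x³ − 27x² − 20x + 35.
Step 2: lead(18x⁷ − 25x⁶ + 11x⁵ − 78x⁴ − 28x³ − 27x² − 20x + 35) ÷ lead(D) = 18x⁷ ÷ 2x³ = 9x⁴. Subtract (9x⁴)·D = 18x⁷ − 27x⁶ − 63x⁴. Remainder: 2x⁶ + 11x⁵ − 15x⁴ − 28x³ − 27x² − 20x + 35.
Step 3: lead(2x⁶ + 11x⁵ − 15x⁴ − 28x³ − 27x² − 20x + 35) ÷ lead(D) = 2x⁶ ÷ 2x³ = x³. Subtract (x³)·D = 2x⁶ − 3x⁵ − 7x³. Remainder: 14x⁵ − 15x⁴ − 21x³ − 27x² − 20x + 35.
Step 4: lead(14x⁵ − 15x⁴ − 21x³ − 27x² − 20x + 35) ÷ lead(D) = 14x⁵ ÷ 2x³ = 7x². Subtract (7x²)·D = 14x⁵ − 21x⁴ − 49x². Remainder: 6x⁴ − 21x³ + 22x² − 20x + 35.
Step 5: lead(6x⁴ − 21x³ + 22x² − 20x + 35) ÷ lead(D) = 6x⁴ ÷ 2x³ = 3x. Subtract (3x)·D = 6x⁴ − 9x³ − 21x. Remainder: −12x³ + 22x² + x + 35.
Step 6: lead(−12x³ + 22x² + x + 35) ÷ lead(D) = −12x³ ÷ 2x³ = −6. Subtract (−6)·D = −12x³ + 18x² + 42. Remainder: 4x² + x − 7.

R = [4, 1, -7]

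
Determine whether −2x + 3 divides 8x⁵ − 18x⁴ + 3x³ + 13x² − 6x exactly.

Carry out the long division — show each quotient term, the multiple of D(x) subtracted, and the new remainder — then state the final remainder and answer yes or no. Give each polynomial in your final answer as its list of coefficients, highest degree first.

R = [0], so D(x) is a factor of P(x). yes

Step 1: lead(8x⁵ − 18x⁴ + 3x³ + 13x² − 6x) ÷ lead(D) = 8x⁵ ÷ −2x = −4x⁴. Subtract (−4x⁴)·D = 8x⁵ − 12x⁴. Remainder: −6x⁴ + 3x³ + 13x² − 6x.
Step 2: lead(−6x⁴ + 3x³ + 13x² − 6x) ÷ lead(D) = −6x⁴ ÷ −2x = 3x³. Subtract (3x³)·D = −6x⁴ + 9x³. Remainder: −6x³ + 13x² − 6x.
Step 3: lead(−6x³ + 13x² − 6x) ÷ lead(D) = −6x³ ÷ −2x = 3x². Subtract (3x²)·D = −6x³ + 9x². Remainder: 4x² − 6x.
Step 4: lead(4x² − 6x) ÷ lead(D) = 4x² ÷ −2x = −2x. Subtract (−2x)·D = 4x² − 6x. Remainder: 0.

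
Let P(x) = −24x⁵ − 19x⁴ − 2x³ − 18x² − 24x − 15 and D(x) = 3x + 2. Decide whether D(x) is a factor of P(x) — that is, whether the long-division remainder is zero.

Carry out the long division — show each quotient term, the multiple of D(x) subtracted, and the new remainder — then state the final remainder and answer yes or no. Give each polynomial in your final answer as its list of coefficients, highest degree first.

Step 1: lead(−24x⁵ − 19x⁴ − 2x³ − 18x² − 24x − 15) ÷ lead(D) = −24x⁵ ÷ 3x = −8x⁴. Subtract (−8x⁴)·D = −24x⁵ − 16x⁴. Remainder: −3x⁴ − 2x³ − 18x² − 24x − 15.
Step 2: lead(−3x⁴ − 2x³ − 18x² − 24x − 15) ÷ lead(D) = −3x⁴ ÷ 3x = −x³. Subtract (−x³)·D = −3x⁴ − 2x³. Remainder: −18x² − 24x − 15.
Step 3: lead(−18x² − 24x − 15) ÷ lead(D) = −18x² ÷ 3x = −6x. Subtract (−6x)·D = −18x² − 12x. Remainder: −12x − 15.
Step 4: lead(−12x − 15) ÷ lead(D) = −12x ÷ 3x = −4. Subtract (−4)·D = −12x − 8. Remainder: −7.

R = [-7], so D(x) is not a factor of P(x). no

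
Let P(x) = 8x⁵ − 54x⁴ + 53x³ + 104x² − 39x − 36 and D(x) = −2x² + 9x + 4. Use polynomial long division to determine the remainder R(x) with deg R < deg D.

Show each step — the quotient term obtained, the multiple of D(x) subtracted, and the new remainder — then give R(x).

R(x) = −8

Step 1: lead(8x⁵ − 54x⁴ + 53x³ + 104x² − 39x − 36) ÷ lead(D) = 8x⁵ ÷ −2x² = −4x³. Subtract (−4x³)·D = 8x⁵ − 36x⁴ − 16x³. Remainder: −18x⁴ + 69x³ + 104x² − 39x − 36.
Step 2: lead(−18x⁴ + 69x³ + 104x² − 39x − 36) ÷ lead(D) = −18x⁴ ÷ −2x² = 9x². Subtract (9x²)·D = −18x⁴ + 81x³ + 36x². Remainder: −12x³ + 68x² − 39x − 36.
Step 3: lead(−12x³ + 68x² − 39x − 36) ÷ lead(D) = −12x³ ÷ −2x² = 6x. Subtract (6x)·D = −12x³ + 54x² + 24x. Remainder: 14x² − 63x − 36.
Step 4: lead(14x² − 63x − 36) ÷ lead(D) = 14x² ÷ −2x² = −7. Subtract (−7)·D = 14x² − 63x − 28. Remainder: −8.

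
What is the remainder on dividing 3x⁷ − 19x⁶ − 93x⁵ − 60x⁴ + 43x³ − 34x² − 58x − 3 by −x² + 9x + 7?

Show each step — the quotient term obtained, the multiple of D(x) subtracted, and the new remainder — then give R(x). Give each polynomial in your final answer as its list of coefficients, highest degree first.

Step 1: lead(3x⁷ − 19x⁶ − 93x⁵ − 60x⁴ + 43x³ − 34x² − 58x − 3) ÷ lead(D) = 3x⁷ ÷ −x² = −3x⁵. Subtract (−3x⁵)·D = 3x⁷ − 27x⁶ − 21x⁵. Remainder: 8x⁶ − 72x⁵ − 60x⁴ + 43x³ − 34x² − 58x − 3.
Step 2: lead(8x⁶ − 72x⁵ − 60x⁴ + 43x³ − 34x² − 58x − 3) ÷ lead(D) = 8x⁶ ÷ −x² = −8x⁴. Subtract (−8x⁴)·D = 8x⁶ − 72x⁵ − 56x⁴. Remainder: −4x⁴ + 43x³ − 34x² − 58x − 3.
Step 3: lead(−4x⁴ + 43x³ − 34x² − 58x − 3) ÷ lead(D) = −4x⁴ ÷ −x² = 4x². Subtract (4x²)·D = −4x⁴ + 36x³ + 28x². Remainder: 7x³ − 62x² − 58x − 3.
Step 4: lead(7x³ − 62x² − 58x − 3) ÷ lead(D) = 7x³ ÷ −x² = −7x. Subtract (−7x)·D = 7x³ − 63x² − 49x. Remainder: x² − 9x − 3.
Step 5: lead(x² − 9x − 3) ÷ lead(D) = x² ÷ −x² = −1. Subtract (−1)·D = x² − 9x − 7. Remainder: 4.

R = [4]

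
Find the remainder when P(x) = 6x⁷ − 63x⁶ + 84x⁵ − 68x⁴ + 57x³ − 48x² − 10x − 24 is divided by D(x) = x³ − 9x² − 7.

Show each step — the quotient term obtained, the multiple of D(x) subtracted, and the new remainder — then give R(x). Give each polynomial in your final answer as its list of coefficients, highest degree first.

Step 1: lead(6x⁷ − 63x⁶ + 84x⁵ − 68x⁴ + 57x³ − 48x² − 10x − 24) ÷ lead(D) = 6x⁷ ÷ x³ = 6x⁴. Subtract (6x⁴)·D = 6x⁷ − 54x⁶ − 42x⁴. Remainder: −9x⁶ + 84x⁵ − 26x⁴ + 57x³ − 48x² − 10x − 24.
Step 2: lead(−9x⁶ + 84x⁵ − 26x⁴ + 57x³ − 48x² − 10x − 24) ÷ lead(D) = −9x⁶ ÷ x³ = −9x³. Subtract (−9x³)·D = −9x⁶ + 81x⁵ + 63x³. Remainder: 3x⁵ − 26x⁴ − 6x³ − 48x² − 10x − 24.
Step 3: lead(3x⁵ − 26x⁴ − 6x³ − 48x² − 10x − 24) ÷ lead(D) = 3x⁵ ÷ x³ = 3x². Subtract (3x²)·D = 3x⁵ − 27x⁴ − 21x². Remainder: x⁴ − 6x³ − 27x² − 10x − 24.
Step 4: lead(x⁴ − 6x³ − 27x² − 10x − 24) ÷ lead(D) = x⁴ ÷ x³ = x. Subtract (x)·D = x⁴ − 9x³ − 7x. Remainder: 3x³ − 27x² − 3x − 24.
Step 5: lead(3x³ − 27x² − 3x − 24) ÷ lead(D) = 3x³ ÷ x³ = 3. Subtract (3)·D = 3x³ − 27x² − 21. Remainder: −3x − 3.

R = [-3, -3]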